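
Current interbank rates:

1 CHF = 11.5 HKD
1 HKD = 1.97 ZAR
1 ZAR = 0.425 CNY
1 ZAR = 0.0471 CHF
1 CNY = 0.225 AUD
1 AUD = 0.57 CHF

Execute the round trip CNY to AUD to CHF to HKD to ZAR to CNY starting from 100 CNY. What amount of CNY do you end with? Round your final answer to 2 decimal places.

123.48

100 CNY × 0.225 = 22.5 AUD
22.5 AUD × 0.57 = 12.825 CHF
12.825 CHF × 11.5 = 147.4875 HKD
147.4875 HKD × 1.97 = 290.550375 ZAR
290.550375 ZAR × 0.425 = 123.483909375 CNY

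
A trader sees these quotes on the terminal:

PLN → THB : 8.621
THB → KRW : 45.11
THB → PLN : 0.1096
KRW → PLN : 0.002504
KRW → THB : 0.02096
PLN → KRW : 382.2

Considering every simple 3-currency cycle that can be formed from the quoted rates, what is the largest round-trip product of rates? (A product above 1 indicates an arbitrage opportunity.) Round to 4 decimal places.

0.9738

KRW→PLN→THB→KRW: 0.002504 × 8.621 × 45.11 = 0.97379
KRW→THB→PLN→KRW: 0.02096 × 0.1096 × 382.2 = 0.87800
Maximum is KRW→PLN→THB→KRW at 0.9738; no arbitrage — every cycle loses value.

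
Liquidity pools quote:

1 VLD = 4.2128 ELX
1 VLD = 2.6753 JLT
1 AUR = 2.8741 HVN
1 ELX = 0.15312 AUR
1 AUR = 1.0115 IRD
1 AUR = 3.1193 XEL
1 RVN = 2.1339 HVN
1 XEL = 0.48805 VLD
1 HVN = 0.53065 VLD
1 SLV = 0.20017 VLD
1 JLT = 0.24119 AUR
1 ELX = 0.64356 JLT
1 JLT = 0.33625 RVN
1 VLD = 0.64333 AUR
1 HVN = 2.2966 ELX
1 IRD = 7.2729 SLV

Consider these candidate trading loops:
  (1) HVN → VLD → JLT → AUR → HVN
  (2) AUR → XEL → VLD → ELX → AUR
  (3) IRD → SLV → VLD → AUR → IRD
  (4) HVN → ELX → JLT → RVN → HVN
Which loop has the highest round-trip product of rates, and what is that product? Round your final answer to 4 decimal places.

1.0605

(1) 0.53065 × 2.6753 × 0.24119 × 2.8741 = 0.98411
(2) 3.1193 × 0.48805 × 4.2128 × 0.15312 = 0.98203
(3) 7.2729 × 0.20017 × 0.64333 × 1.0115 = 0.94734
(4) 2.2966 × 0.64356 × 0.33625 × 2.1339 = 1.06050
Highest is cycle (4) at 1.0605 (>1, arbitrage).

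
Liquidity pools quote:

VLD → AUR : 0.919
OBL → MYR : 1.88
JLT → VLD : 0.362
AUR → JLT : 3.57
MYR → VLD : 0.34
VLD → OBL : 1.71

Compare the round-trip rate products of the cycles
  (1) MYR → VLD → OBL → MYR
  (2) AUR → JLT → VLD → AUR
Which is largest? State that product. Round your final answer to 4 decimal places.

(1) 0.34 × 1.71 × 1.88 = 1.09303
(2) 3.57 × 0.362 × 0.919 = 1.18766
Highest is cycle (2) at 1.1877 (>1, arbitrage).

1.1877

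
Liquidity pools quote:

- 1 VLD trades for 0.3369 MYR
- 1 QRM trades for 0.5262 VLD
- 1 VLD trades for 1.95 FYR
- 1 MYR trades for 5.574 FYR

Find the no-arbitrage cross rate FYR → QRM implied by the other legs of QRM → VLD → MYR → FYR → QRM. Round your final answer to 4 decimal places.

1.0120

Known legs of the cycle: 0.5262 × 0.3369 × 5.574 = 0.98814077172
For no arbitrage the full-cycle product must be 1, so the missing rate is 1 / 0.98814077172 ≈ 1.012002.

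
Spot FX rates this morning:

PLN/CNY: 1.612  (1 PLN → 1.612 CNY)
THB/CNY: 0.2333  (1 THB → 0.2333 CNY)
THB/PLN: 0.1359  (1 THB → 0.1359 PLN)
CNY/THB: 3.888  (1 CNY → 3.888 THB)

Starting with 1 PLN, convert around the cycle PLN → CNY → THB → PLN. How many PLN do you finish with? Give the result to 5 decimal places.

1 PLN × 1.612 = 1.612 CNY
1.612 CNY × 3.888 = 6.267456 THB
6.267456 THB × 0.1359 = 0.8517472704 PLN

0.85175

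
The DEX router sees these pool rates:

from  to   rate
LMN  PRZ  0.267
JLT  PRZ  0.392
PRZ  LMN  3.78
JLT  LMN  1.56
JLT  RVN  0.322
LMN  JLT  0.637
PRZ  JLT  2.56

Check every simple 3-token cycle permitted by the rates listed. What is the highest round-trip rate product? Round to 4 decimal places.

1.0663

JLT→LMN→PRZ→JLT: 1.56 × 0.267 × 2.56 = 1.06629
JLT→PRZ→LMN→JLT: 0.392 × 3.78 × 0.637 = 0.94388
Maximum is JLT→LMN→PRZ→JLT at 1.0663; arbitrage exists.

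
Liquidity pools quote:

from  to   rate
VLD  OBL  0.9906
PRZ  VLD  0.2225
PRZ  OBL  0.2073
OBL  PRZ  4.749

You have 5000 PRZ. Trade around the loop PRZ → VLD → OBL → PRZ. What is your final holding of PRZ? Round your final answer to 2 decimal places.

5233.60

5000 PRZ × 0.2225 = 1112.5 VLD
1112.5 VLD × 0.9906 = 1102.0425 OBL
1102.0425 OBL × 4.749 = 5233.5998325 PRZ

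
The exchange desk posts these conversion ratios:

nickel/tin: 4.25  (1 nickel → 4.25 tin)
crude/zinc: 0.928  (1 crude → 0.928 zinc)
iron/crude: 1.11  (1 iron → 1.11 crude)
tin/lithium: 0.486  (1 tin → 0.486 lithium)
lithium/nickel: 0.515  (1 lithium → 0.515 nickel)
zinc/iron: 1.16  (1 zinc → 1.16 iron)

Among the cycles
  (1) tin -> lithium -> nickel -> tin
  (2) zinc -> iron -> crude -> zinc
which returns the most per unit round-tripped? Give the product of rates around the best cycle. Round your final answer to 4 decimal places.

1.1949

(1) 0.486 × 0.515 × 4.25 = 1.06373
(2) 1.16 × 1.11 × 0.928 = 1.19489
Highest is cycle (2) at 1.1949 (>1, arbitrage).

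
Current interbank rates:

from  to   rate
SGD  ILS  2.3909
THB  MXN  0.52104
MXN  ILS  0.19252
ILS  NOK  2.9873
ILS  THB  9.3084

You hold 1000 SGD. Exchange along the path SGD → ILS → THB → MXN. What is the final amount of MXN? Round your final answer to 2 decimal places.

11595.98

1000 SGD × 2.3909 = 2390.9 ILS
2390.9 ILS × 9.3084 = 22255.45356 THB
22255.45356 THB × 0.52104 = 11595.9815229024 MXN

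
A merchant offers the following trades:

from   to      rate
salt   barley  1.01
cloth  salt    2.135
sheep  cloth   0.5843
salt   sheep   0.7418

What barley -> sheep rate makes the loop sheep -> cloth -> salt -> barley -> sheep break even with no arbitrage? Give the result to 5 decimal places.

Known legs of the cycle: 0.5843 × 2.135 × 1.01 = 1.259955305
For no arbitrage the full-cycle product must be 1, so the missing rate is 1 / 1.259955305 ≈ 0.7936789.

0.79368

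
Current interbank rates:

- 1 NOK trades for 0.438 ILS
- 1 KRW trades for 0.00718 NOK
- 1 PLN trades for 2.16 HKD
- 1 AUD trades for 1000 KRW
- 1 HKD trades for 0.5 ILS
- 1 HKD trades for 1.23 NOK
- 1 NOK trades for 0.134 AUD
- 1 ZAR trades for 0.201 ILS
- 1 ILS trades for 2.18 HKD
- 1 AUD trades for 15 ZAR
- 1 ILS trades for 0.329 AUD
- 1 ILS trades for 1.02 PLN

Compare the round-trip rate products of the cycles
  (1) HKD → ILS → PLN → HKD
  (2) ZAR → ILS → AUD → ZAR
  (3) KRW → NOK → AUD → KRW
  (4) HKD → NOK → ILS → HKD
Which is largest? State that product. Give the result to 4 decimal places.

(1) 0.5 × 1.02 × 2.16 = 1.10160
(2) 0.201 × 0.329 × 15 = 0.99194
(3) 0.00718 × 0.134 × 1000 = 0.96212
(4) 1.23 × 0.438 × 2.18 = 1.17445
Highest is cycle (4) at 1.1745 (>1, arbitrage).

1.1745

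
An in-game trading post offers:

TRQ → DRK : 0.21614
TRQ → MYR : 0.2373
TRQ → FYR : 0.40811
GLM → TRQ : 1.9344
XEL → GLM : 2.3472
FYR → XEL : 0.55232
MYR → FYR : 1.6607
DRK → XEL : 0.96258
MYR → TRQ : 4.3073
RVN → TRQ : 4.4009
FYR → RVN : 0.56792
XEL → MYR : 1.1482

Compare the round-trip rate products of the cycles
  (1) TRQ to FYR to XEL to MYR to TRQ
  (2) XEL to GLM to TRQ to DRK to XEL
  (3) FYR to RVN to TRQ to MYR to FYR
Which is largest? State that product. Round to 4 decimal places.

1.1148

(1) 0.40811 × 0.55232 × 1.1482 × 4.3073 = 1.11478
(2) 2.3472 × 1.9344 × 0.21614 × 0.96258 = 0.94464
(3) 0.56792 × 4.4009 × 0.2373 × 1.6607 = 0.98496
Highest is cycle (1) at 1.1148 (>1, arbitrage).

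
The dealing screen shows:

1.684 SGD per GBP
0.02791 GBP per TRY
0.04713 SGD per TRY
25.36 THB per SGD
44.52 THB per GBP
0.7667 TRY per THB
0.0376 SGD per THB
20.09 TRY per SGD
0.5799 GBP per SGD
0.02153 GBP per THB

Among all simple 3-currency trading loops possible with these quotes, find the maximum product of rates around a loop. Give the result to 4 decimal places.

THB→SGD→GBP→THB: 0.0376 × 0.5799 × 44.52 = 0.97072
TRY→GBP→THB→TRY: 0.02791 × 44.52 × 0.7667 = 0.95267
TRY→GBP→SGD→TRY: 0.02791 × 1.684 × 20.09 = 0.94424
THB→GBP→SGD→THB: 0.02153 × 1.684 × 25.36 = 0.91947
TRY→SGD→THB→TRY: 0.04713 × 25.36 × 0.7667 = 0.91637
Maximum is THB→SGD→GBP→THB at 0.9707; no arbitrage — every cycle loses value.

0.9707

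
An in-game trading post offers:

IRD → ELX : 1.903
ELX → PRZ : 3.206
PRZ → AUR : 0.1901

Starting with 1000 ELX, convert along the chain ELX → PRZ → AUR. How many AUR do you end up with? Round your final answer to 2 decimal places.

1000 ELX × 3.206 = 3206 PRZ
3206 PRZ × 0.1901 = 609.4606 AUR

609.46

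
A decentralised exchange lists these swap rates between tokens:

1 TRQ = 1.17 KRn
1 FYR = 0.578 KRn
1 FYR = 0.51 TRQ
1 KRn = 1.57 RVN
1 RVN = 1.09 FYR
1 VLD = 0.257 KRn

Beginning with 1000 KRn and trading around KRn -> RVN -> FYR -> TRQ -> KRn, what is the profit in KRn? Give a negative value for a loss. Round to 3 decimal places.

21.133

1000 KRn × 1.57 = 1570 RVN
1570 RVN × 1.09 = 1711.3 FYR
1711.3 FYR × 0.51 = 872.763 TRQ
872.763 TRQ × 1.17 = 1021.13271 KRn
Net change: 1021.13271 − 1000 = 21.13271 KRn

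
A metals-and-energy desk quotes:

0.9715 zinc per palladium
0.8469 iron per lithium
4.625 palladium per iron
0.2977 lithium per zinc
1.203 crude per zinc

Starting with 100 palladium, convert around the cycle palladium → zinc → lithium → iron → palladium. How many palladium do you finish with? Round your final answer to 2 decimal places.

100 palladium × 0.9715 = 97.15 zinc
97.15 zinc × 0.2977 = 28.921555 lithium
28.921555 lithium × 0.8469 = 24.4936649295 iron
24.4936649295 iron × 4.625 = 113.2832002989375 palladium

113.28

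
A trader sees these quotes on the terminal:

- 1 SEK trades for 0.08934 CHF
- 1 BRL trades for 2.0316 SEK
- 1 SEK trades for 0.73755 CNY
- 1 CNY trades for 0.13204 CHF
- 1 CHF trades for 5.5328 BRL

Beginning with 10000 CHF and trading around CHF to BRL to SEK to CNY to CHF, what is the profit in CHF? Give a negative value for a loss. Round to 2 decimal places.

10000 CHF × 5.5328 = 55328 BRL
55328 BRL × 2.0316 = 112404.3648 SEK
112404.3648 SEK × 0.73755 = 82903.83925824 CNY
82903.83925824 CNY × 0.13204 = 10946.6229356580096 CHF
Net change: 10946.6229356580096 − 10000 = 946.6229356580096 CHF

946.62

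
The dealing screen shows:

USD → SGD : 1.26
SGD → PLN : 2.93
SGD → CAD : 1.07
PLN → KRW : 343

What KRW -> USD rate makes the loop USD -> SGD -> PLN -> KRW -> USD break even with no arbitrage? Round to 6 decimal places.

Known legs of the cycle: 1.26 × 2.93 × 343 = 1266.2874
For no arbitrage the full-cycle product must be 1, so the missing rate is 1 / 1266.2874 ≈ 0.00078971.

0.000790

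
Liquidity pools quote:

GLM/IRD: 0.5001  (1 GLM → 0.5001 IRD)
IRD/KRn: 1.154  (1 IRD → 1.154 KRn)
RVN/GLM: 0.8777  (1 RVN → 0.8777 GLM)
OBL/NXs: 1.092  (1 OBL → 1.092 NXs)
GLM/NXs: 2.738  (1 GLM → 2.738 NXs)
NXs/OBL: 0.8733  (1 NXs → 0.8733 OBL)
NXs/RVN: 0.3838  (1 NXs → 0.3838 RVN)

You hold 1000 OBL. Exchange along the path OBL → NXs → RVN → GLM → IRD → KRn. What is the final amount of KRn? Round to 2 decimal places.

1000 OBL × 1.092 = 1092 NXs
1092 NXs × 0.3838 = 419.1096 RVN
419.1096 RVN × 0.8777 = 367.85249592 GLM
367.85249592 GLM × 0.5001 = 183.963033209592 IRD
183.963033209592 IRD × 1.154 = 212.293340323869168 KRn

212.29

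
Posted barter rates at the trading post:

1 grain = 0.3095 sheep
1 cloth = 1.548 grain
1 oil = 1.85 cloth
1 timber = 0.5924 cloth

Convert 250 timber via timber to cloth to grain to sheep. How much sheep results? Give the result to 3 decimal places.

70.956

250 timber × 0.5924 = 148.1 cloth
148.1 cloth × 1.548 = 229.2588 grain
229.2588 grain × 0.3095 = 70.9555986 sheep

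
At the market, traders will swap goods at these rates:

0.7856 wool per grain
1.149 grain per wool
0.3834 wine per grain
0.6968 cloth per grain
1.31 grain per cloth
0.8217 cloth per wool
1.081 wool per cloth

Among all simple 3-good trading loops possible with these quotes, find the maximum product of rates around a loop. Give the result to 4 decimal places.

wool→grain→cloth→wool: 1.149 × 0.6968 × 1.081 = 0.86547
wool→cloth→grain→wool: 0.8217 × 1.31 × 0.7856 = 0.84564
Maximum is wool→grain→cloth→wool at 0.8655; no arbitrage — every cycle loses value.

0.8655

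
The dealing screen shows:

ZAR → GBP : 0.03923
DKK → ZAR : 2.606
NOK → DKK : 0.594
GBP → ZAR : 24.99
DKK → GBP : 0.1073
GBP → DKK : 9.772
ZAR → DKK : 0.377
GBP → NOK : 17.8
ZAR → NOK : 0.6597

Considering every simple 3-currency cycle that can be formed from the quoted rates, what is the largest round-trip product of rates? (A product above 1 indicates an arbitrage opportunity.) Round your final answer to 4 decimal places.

DKK→GBP→NOK→DKK: 0.1073 × 17.8 × 0.594 = 1.13450
DKK→ZAR→NOK→DKK: 2.606 × 0.6597 × 0.594 = 1.02119
DKK→GBP→ZAR→DKK: 0.1073 × 24.99 × 0.377 = 1.01090
DKK→ZAR→GBP→DKK: 2.606 × 0.03923 × 9.772 = 0.99902
Maximum is DKK→GBP→NOK→DKK at 1.1345; arbitrage exists.

1.1345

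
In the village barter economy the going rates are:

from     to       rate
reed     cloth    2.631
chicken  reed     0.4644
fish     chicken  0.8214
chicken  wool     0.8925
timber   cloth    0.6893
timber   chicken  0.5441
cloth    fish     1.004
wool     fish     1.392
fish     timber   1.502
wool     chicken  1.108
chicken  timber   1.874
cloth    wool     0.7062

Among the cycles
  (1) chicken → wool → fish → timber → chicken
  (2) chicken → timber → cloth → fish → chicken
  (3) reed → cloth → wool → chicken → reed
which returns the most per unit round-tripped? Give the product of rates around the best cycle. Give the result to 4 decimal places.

(1) 0.8925 × 1.392 × 1.502 × 0.5441 = 1.01530
(2) 1.874 × 0.6893 × 1.004 × 0.8214 = 1.06529
(3) 2.631 × 0.7062 × 1.108 × 0.4644 = 0.95605
Highest is cycle (2) at 1.0653 (>1, arbitrage).

1.0653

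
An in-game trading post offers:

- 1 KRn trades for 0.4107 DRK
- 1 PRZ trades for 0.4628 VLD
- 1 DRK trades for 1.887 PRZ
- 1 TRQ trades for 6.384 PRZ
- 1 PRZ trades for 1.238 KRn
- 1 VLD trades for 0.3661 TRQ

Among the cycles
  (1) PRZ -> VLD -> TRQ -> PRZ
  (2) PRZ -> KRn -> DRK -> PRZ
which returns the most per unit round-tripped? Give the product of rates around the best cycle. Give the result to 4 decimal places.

1.0816

(1) 0.4628 × 0.3661 × 6.384 = 1.08165
(2) 1.238 × 0.4107 × 1.887 = 0.95944
Highest is cycle (1) at 1.0816 (>1, arbitrage).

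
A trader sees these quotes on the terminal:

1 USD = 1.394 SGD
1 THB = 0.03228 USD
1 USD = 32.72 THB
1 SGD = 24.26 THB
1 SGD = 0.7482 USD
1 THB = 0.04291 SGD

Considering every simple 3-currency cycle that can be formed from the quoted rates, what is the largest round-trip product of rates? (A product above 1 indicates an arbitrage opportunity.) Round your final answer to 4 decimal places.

THB→USD→SGD→THB: 0.03228 × 1.394 × 24.26 = 1.09166
THB→SGD→USD→THB: 0.04291 × 0.7482 × 32.72 = 1.05048
Maximum is THB→USD→SGD→THB at 1.0917; arbitrage exists.

1.0917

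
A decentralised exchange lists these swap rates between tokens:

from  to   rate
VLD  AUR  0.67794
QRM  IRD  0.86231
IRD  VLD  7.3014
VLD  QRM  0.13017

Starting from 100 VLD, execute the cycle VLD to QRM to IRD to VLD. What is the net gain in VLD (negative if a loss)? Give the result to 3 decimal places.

100 VLD × 0.13017 = 13.017 QRM
13.017 QRM × 0.86231 = 11.22468927 IRD
11.22468927 IRD × 7.3014 = 81.955946235978 VLD
Net change: 81.955946235978 − 100 = -18.044053764022 VLD

-18.044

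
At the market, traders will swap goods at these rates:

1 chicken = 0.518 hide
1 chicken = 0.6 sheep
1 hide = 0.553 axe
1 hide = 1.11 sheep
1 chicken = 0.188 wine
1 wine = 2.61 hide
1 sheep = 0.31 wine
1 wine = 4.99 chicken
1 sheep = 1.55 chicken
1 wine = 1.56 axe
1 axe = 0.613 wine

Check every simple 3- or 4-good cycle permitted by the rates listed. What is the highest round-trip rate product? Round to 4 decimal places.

0.9281

wine→chicken→sheep→wine: 4.99 × 0.6 × 0.31 = 0.92814
hide→sheep→wine→hide: 1.11 × 0.31 × 2.61 = 0.89810
hide→sheep→chicken→hide: 1.11 × 1.55 × 0.518 = 0.89122
hide→sheep→wine→chicken→hide: 1.11 × 0.31 × 4.99 × 0.518 = 0.88944
hide→axe→wine→hide: 0.553 × 0.613 × 2.61 = 0.88476
hide→axe→wine→chicken→hide: 0.553 × 0.613 × 4.99 × 0.518 = 0.87623
hide→sheep→chicken→wine→hide: 1.11 × 1.55 × 0.188 × 2.61 = 0.84421
Maximum is wine→chicken→sheep→wine at 0.9281; no arbitrage — every cycle loses value.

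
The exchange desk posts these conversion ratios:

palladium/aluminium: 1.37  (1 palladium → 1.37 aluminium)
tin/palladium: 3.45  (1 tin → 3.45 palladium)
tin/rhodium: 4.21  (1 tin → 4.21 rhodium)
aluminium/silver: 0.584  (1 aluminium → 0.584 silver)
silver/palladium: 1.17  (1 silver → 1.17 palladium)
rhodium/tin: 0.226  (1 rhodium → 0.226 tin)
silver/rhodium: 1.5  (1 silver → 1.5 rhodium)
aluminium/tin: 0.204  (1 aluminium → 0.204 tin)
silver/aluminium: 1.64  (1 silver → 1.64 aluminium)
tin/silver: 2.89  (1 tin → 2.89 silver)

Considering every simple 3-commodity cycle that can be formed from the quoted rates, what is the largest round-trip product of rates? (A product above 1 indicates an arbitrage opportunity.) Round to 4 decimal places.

0.9797

rhodium→tin→silver→rhodium: 0.226 × 2.89 × 1.5 = 0.97971
silver→aluminium→tin→silver: 1.64 × 0.204 × 2.89 = 0.96688
palladium→aluminium→tin→palladium: 1.37 × 0.204 × 3.45 = 0.96421
palladium→aluminium→silver→palladium: 1.37 × 0.584 × 1.17 = 0.93609
Maximum is rhodium→tin→silver→rhodium at 0.9797; no arbitrage — every cycle loses value.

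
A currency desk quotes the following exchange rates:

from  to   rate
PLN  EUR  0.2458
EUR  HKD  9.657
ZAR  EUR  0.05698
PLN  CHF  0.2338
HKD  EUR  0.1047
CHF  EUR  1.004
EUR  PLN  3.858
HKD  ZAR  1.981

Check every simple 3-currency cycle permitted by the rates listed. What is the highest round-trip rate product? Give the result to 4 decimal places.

HKD→ZAR→EUR→HKD: 1.981 × 0.05698 × 9.657 = 1.09006
CHF→EUR→PLN→CHF: 1.004 × 3.858 × 0.2338 = 0.90561
Maximum is HKD→ZAR→EUR→HKD at 1.0901; arbitrage exists.

1.0901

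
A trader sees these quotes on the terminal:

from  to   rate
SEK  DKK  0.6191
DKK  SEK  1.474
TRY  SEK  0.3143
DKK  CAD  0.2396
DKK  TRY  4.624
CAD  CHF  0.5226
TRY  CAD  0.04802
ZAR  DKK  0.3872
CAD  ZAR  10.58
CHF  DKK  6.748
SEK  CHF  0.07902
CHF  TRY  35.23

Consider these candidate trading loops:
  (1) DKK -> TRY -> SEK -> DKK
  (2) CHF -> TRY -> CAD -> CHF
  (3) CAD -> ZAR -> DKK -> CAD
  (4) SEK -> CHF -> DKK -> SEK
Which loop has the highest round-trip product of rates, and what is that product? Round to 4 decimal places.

(1) 4.624 × 0.3143 × 0.6191 = 0.89975
(2) 35.23 × 0.04802 × 0.5226 = 0.88411
(3) 10.58 × 0.3872 × 0.2396 = 0.98154
(4) 0.07902 × 6.748 × 1.474 = 0.78598
Highest is cycle (3) at 0.9815 (≤1, no arbitrage).

0.9815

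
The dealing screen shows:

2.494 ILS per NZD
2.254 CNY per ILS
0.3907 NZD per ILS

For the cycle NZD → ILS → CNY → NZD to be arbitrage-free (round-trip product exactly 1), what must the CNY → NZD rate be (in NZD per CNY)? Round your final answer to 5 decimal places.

0.17789

Known legs of the cycle: 2.494 × 2.254 = 5.621476
For no arbitrage the full-cycle product must be 1, so the missing rate is 1 / 5.621476 ≈ 0.1778892.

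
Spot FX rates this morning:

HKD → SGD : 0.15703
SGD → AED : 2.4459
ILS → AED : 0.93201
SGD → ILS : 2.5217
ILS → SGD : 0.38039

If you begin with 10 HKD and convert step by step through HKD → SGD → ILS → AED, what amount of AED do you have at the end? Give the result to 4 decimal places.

10 HKD × 0.15703 = 1.5703 SGD
1.5703 SGD × 2.5217 = 3.95982551 ILS
3.95982551 ILS × 0.93201 = 3.6905969735751 AED

3.6906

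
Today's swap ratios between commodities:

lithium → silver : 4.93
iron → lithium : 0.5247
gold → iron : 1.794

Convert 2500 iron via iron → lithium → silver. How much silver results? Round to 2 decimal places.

2500 iron × 0.5247 = 1311.75 lithium
1311.75 lithium × 4.93 = 6466.9275 silver

6466.93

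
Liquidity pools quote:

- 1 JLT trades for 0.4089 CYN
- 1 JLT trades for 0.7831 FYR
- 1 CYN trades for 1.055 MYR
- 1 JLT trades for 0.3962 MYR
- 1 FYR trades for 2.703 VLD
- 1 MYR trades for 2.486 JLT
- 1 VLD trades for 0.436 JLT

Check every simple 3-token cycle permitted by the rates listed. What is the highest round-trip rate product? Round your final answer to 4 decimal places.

1.0724

CYN→MYR→JLT→CYN: 1.055 × 2.486 × 0.4089 = 1.07243
FYR→VLD→JLT→FYR: 2.703 × 0.436 × 0.7831 = 0.92289
Maximum is CYN→MYR→JLT→CYN at 1.0724; arbitrage exists.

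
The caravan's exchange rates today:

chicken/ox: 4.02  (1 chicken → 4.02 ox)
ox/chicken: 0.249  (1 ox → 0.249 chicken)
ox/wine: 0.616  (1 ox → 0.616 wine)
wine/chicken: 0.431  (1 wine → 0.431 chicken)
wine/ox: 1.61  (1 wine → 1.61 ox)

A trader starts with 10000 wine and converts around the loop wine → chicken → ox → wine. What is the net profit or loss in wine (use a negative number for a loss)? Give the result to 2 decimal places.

10000 wine × 0.431 = 4310 chicken
4310 chicken × 4.02 = 17326.2 ox
17326.2 ox × 0.616 = 10672.9392 wine
Net change: 10672.9392 − 10000 = 672.9392 wine

672.94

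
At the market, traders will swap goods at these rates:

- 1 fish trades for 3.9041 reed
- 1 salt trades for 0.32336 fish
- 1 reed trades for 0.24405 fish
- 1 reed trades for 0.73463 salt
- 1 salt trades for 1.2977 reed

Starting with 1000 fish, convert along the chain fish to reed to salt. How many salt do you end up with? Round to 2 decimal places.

1000 fish × 3.9041 = 3904.1 reed
3904.1 reed × 0.73463 = 2868.068983 salt

2868.07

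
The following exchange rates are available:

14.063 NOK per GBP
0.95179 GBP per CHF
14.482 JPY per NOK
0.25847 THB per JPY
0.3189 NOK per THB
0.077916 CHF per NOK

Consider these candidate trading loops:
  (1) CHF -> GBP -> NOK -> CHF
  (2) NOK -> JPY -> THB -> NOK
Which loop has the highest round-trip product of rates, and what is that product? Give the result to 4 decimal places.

1.1937

(1) 0.95179 × 14.063 × 0.077916 = 1.04291
(2) 14.482 × 0.25847 × 0.3189 = 1.19369
Highest is cycle (2) at 1.1937 (>1, arbitrage).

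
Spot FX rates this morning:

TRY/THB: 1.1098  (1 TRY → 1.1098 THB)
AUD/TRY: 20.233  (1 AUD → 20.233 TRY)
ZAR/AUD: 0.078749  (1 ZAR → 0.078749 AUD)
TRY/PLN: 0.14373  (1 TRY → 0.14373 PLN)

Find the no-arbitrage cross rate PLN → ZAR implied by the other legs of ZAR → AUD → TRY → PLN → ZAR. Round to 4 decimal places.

4.3666

Known legs of the cycle: 0.078749 × 20.233 × 0.14373 = 0.22900910774841
For no arbitrage the full-cycle product must be 1, so the missing rate is 1 / 0.22900910774841 ≈ 4.366639.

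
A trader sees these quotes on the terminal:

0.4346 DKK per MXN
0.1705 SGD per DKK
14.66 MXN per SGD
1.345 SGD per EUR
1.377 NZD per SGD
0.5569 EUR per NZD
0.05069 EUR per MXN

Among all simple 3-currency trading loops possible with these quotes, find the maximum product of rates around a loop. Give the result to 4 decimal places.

1.0863

MXN→DKK→SGD→MXN: 0.4346 × 0.1705 × 14.66 = 1.08630
EUR→SGD→NZD→EUR: 1.345 × 1.377 × 0.5569 = 1.03141
MXN→EUR→SGD→MXN: 0.05069 × 1.345 × 14.66 = 0.99949
Maximum is MXN→DKK→SGD→MXN at 1.0863; arbitrage exists.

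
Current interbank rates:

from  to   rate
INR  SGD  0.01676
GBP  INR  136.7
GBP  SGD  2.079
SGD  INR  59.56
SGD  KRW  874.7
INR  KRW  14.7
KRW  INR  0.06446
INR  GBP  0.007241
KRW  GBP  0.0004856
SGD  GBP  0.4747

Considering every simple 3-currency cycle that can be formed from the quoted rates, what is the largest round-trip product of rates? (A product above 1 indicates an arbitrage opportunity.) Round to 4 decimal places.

1.0876

GBP→INR→SGD→GBP: 136.7 × 0.01676 × 0.4747 = 1.08758
GBP→INR→KRW→GBP: 136.7 × 14.7 × 0.0004856 = 0.97581
KRW→INR→SGD→KRW: 0.06446 × 0.01676 × 874.7 = 0.94498
GBP→SGD→INR→GBP: 2.079 × 59.56 × 0.007241 = 0.89662
GBP→SGD→KRW→GBP: 2.079 × 874.7 × 0.0004856 = 0.88306
Maximum is GBP→INR→SGD→GBP at 1.0876; arbitrage exists.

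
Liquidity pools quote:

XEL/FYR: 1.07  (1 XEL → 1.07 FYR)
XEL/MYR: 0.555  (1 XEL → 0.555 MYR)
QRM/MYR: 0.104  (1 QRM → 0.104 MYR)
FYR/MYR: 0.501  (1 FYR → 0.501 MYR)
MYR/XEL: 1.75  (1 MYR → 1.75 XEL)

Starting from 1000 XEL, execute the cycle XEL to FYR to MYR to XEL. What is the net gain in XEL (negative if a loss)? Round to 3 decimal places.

-61.878

1000 XEL × 1.07 = 1070 FYR
1070 FYR × 0.501 = 536.07 MYR
536.07 MYR × 1.75 = 938.1225 XEL
Net change: 938.1225 − 1000 = -61.8775 XEL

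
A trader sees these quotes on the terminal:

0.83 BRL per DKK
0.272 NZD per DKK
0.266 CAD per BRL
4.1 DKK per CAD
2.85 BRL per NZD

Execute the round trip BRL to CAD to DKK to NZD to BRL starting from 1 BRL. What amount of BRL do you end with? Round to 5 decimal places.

1 BRL × 0.266 = 0.266 CAD
0.266 CAD × 4.1 = 1.0906 DKK
1.0906 DKK × 0.272 = 0.2966432 NZD
0.2966432 NZD × 2.85 = 0.84543312 BRL

0.84543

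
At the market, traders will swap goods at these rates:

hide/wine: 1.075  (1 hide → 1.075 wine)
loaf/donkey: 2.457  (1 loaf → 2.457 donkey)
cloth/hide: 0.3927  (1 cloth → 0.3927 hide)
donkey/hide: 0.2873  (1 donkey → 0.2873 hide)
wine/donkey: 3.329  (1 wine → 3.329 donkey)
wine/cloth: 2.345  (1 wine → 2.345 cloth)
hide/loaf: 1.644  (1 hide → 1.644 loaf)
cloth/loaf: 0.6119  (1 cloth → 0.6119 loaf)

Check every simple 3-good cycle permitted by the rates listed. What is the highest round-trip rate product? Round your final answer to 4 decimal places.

1.1605

donkey→hide→loaf→donkey: 0.2873 × 1.644 × 2.457 = 1.16049
donkey→hide→wine→donkey: 0.2873 × 1.075 × 3.329 = 1.02815
hide→wine→cloth→hide: 1.075 × 2.345 × 0.3927 = 0.98995
Maximum is donkey→hide→loaf→donkey at 1.1605; arbitrage exists.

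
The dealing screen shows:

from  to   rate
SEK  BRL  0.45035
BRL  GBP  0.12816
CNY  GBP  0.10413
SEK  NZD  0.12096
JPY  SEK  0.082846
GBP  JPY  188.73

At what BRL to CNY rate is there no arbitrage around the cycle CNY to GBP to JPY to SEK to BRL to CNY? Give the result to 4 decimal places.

1.3638

Known legs of the cycle: 0.10413 × 188.73 × 0.082846 × 0.45035 = 0.73322711993795589
For no arbitrage the full-cycle product must be 1, so the missing rate is 1 / 0.73322711993795589 ≈ 1.363834.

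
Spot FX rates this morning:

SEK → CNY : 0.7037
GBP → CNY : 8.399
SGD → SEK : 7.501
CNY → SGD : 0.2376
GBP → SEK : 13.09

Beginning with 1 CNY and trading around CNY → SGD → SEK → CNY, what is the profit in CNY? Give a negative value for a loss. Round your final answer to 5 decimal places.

1 CNY × 0.2376 = 0.2376 SGD
0.2376 SGD × 7.501 = 1.7822376 SEK
1.7822376 SEK × 0.7037 = 1.25416059912 CNY
Net change: 1.25416059912 − 1 = 0.25416059912 CNY

0.25416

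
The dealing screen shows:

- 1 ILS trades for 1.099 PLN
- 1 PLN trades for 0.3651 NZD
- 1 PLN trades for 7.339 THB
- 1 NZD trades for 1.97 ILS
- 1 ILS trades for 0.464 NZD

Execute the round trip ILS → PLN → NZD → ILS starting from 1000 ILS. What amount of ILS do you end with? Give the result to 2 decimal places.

1000 ILS × 1.099 = 1099 PLN
1099 PLN × 0.3651 = 401.2449 NZD
401.2449 NZD × 1.97 = 790.452453 ILS

790.45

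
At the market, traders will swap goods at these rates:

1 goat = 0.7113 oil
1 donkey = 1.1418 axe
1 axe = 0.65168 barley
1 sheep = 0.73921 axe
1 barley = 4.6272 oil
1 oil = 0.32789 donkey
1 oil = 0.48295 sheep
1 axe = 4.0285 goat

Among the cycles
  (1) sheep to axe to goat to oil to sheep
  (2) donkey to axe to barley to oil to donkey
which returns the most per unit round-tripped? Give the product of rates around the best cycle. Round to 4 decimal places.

1.1289

(1) 0.73921 × 4.0285 × 0.7113 × 0.48295 = 1.02298
(2) 1.1418 × 0.65168 × 4.6272 × 0.32789 = 1.12894
Highest is cycle (2) at 1.1289 (>1, arbitrage).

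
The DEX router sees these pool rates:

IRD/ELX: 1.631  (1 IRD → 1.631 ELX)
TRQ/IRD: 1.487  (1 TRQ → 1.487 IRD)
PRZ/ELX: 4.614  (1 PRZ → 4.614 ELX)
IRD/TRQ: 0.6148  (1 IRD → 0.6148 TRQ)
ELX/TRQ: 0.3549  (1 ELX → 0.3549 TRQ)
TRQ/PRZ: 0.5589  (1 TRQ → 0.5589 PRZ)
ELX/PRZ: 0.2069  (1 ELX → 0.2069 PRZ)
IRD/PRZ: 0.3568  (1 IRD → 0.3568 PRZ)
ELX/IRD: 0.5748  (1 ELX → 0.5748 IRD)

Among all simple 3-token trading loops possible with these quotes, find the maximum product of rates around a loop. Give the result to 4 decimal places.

0.9463

ELX→IRD→PRZ→ELX: 0.5748 × 0.3568 × 4.614 = 0.94628
ELX→TRQ→PRZ→ELX: 0.3549 × 0.5589 × 4.614 = 0.91520
ELX→TRQ→IRD→ELX: 0.3549 × 1.487 × 1.631 = 0.86074
Maximum is ELX→IRD→PRZ→ELX at 0.9463; no arbitrage — every cycle loses value.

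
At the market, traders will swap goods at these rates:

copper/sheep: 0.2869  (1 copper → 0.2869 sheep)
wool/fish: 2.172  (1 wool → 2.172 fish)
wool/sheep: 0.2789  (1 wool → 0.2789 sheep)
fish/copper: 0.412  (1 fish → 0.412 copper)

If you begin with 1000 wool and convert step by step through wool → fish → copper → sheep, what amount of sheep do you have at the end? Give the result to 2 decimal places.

256.74

1000 wool × 2.172 = 2172 fish
2172 fish × 0.412 = 894.864 copper
894.864 copper × 0.2869 = 256.7364816 sheep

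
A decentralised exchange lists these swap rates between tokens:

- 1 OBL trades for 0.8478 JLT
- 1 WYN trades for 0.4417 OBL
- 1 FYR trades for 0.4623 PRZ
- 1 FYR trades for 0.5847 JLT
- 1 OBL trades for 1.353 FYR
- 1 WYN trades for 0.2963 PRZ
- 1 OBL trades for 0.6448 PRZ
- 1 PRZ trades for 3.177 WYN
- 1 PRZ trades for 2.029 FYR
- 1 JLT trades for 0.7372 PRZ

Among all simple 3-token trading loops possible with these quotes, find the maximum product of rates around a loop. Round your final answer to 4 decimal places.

0.9048

WYN→OBL→PRZ→WYN: 0.4417 × 0.6448 × 3.177 = 0.90484
PRZ→FYR→JLT→PRZ: 2.029 × 0.5847 × 0.7372 = 0.87458
Maximum is WYN→OBL→PRZ→WYN at 0.9048; no arbitrage — every cycle loses value.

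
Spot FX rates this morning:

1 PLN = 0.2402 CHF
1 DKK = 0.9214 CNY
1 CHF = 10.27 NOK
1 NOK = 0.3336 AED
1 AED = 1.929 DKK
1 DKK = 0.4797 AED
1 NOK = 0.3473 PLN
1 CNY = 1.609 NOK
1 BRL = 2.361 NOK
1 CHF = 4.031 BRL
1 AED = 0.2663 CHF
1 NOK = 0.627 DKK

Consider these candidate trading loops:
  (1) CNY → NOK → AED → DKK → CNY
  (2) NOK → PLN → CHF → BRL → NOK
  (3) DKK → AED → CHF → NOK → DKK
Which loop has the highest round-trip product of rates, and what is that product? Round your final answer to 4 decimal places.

0.9540

(1) 1.609 × 0.3336 × 1.929 × 0.9214 = 0.95403
(2) 0.3473 × 0.2402 × 4.031 × 2.361 = 0.79394
(3) 0.4797 × 0.2663 × 10.27 × 0.627 = 0.82258
Highest is cycle (1) at 0.9540 (≤1, no arbitrage).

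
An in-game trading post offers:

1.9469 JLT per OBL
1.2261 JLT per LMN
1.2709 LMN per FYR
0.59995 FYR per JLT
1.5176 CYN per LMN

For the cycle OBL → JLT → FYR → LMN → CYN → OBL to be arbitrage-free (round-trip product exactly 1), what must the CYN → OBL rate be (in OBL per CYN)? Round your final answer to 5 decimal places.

0.44389

Known legs of the cycle: 1.9469 × 0.59995 × 1.2709 × 1.5176 = 2.2528247065794652
For no arbitrage the full-cycle product must be 1, so the missing rate is 1 / 2.2528247065794652 ≈ 0.4438872.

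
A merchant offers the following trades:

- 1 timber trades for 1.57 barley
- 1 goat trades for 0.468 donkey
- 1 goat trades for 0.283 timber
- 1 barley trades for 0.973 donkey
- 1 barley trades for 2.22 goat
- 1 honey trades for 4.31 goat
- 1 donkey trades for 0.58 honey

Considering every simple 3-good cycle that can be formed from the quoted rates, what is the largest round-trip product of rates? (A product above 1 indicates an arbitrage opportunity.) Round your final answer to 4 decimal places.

donkey→honey→goat→donkey: 0.58 × 4.31 × 0.468 = 1.16991
barley→goat→timber→barley: 2.22 × 0.283 × 1.57 = 0.98637
Maximum is donkey→honey→goat→donkey at 1.1699; arbitrage exists.

1.1699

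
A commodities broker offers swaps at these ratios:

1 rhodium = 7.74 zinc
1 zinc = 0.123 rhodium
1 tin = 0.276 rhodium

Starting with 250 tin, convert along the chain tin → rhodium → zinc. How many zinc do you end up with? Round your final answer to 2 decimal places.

534.06

250 tin × 0.276 = 69 rhodium
69 rhodium × 7.74 = 534.06 zinc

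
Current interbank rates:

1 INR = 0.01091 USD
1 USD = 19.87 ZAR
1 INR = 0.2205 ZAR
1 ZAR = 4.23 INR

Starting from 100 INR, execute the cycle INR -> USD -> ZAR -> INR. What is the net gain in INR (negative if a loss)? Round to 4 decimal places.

-8.3013

100 INR × 0.01091 = 1.091 USD
1.091 USD × 19.87 = 21.67817 ZAR
21.67817 ZAR × 4.23 = 91.6986591 INR
Net change: 91.6986591 − 100 = -8.3013409 INR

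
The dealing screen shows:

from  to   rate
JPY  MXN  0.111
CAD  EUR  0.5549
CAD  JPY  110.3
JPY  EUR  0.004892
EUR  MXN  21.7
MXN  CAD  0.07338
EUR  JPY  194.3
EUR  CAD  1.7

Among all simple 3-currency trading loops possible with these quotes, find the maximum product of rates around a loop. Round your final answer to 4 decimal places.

CAD→JPY→EUR→CAD: 110.3 × 0.004892 × 1.7 = 0.91730
CAD→JPY→MXN→CAD: 110.3 × 0.111 × 0.07338 = 0.89841
CAD→EUR→MXN→CAD: 0.5549 × 21.7 × 0.07338 = 0.88359
Maximum is CAD→JPY→EUR→CAD at 0.9173; no arbitrage — every cycle loses value.

0.9173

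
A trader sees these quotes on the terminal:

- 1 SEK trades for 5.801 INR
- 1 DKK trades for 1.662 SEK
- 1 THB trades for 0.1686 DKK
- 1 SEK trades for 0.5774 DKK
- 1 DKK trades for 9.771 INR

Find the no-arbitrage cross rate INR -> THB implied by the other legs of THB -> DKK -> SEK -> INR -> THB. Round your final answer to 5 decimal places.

0.61519

Known legs of the cycle: 0.1686 × 1.662 × 5.801 = 1.6255167732
For no arbitrage the full-cycle product must be 1, so the missing rate is 1 / 1.6255167732 ≈ 0.6151890.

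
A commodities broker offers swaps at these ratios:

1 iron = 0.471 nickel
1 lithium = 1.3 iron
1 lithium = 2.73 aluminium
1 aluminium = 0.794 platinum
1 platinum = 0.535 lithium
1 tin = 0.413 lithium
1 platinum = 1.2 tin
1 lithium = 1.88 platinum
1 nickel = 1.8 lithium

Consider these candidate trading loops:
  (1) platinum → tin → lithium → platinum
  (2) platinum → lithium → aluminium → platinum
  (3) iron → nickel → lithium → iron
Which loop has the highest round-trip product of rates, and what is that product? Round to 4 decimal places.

(1) 1.2 × 0.413 × 1.88 = 0.93173
(2) 0.535 × 2.73 × 0.794 = 1.15968
(3) 0.471 × 1.8 × 1.3 = 1.10214
Highest is cycle (2) at 1.1597 (>1, arbitrage).

1.1597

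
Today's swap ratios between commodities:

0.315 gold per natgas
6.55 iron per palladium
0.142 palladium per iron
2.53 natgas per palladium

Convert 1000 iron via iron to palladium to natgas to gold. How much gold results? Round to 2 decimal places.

1000 iron × 0.142 = 142 palladium
142 palladium × 2.53 = 359.26 natgas
359.26 natgas × 0.315 = 113.1669 gold

113.17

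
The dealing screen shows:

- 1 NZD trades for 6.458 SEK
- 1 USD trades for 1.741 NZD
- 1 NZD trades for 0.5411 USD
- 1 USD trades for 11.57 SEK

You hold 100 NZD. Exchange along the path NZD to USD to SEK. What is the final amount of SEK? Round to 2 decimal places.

626.05

100 NZD × 0.5411 = 54.11 USD
54.11 USD × 11.57 = 626.0527 SEK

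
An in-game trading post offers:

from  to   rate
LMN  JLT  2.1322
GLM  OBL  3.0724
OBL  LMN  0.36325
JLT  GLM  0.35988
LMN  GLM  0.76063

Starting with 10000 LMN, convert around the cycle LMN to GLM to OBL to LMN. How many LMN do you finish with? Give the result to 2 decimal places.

8489.01

10000 LMN × 0.76063 = 7606.3 GLM
7606.3 GLM × 3.0724 = 23369.59612 OBL
23369.59612 OBL × 0.36325 = 8489.00579059 LMN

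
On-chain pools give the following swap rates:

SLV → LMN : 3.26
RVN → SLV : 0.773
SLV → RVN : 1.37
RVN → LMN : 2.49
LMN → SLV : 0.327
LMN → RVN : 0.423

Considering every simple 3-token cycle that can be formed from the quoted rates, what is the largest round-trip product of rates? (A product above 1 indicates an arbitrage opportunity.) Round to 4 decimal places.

1.1155

LMN→SLV→RVN→LMN: 0.327 × 1.37 × 2.49 = 1.11550
LMN→RVN→SLV→LMN: 0.423 × 0.773 × 3.26 = 1.06595
Maximum is LMN→SLV→RVN→LMN at 1.1155; arbitrage exists.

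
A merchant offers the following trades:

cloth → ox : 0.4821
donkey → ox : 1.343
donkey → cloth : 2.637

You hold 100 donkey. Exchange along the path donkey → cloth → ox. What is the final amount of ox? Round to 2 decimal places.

127.13

100 donkey × 2.637 = 263.7 cloth
263.7 cloth × 0.4821 = 127.12977 ox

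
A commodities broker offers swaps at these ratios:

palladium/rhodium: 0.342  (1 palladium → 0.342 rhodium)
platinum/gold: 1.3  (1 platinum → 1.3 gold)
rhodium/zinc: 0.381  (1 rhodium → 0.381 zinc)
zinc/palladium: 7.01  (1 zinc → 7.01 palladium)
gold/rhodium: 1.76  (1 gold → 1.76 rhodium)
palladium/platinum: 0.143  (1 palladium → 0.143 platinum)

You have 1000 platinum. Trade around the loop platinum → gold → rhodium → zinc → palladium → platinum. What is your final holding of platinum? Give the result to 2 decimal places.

873.85

1000 platinum × 1.3 = 1300 gold
1300 gold × 1.76 = 2288 rhodium
2288 rhodium × 0.381 = 871.728 zinc
871.728 zinc × 7.01 = 6110.81328 palladium
6110.81328 palladium × 0.143 = 873.84629904 platinum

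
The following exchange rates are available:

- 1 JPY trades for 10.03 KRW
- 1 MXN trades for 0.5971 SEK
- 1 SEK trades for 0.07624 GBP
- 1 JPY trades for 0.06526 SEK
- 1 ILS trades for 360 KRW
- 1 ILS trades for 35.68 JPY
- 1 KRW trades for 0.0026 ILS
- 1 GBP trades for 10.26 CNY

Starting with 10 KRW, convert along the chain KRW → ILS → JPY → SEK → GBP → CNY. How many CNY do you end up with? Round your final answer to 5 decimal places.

10 KRW × 0.0026 = 0.026 ILS
0.026 ILS × 35.68 = 0.92768 JPY
0.92768 JPY × 0.06526 = 0.0605403968 SEK
0.0605403968 SEK × 0.07624 = 0.004615599852032 GBP
0.004615599852032 GBP × 10.26 = 0.04735605448184832 CNY

0.04736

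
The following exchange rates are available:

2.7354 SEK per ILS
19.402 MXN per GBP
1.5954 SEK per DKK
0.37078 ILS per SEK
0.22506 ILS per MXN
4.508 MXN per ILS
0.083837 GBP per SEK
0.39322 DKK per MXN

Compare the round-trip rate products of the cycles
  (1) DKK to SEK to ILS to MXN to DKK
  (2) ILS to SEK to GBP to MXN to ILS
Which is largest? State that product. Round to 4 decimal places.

(1) 1.5954 × 0.37078 × 4.508 × 0.39322 = 1.04859
(2) 2.7354 × 0.083837 × 19.402 × 0.22506 = 1.00139
Highest is cycle (1) at 1.0486 (>1, arbitrage).

1.0486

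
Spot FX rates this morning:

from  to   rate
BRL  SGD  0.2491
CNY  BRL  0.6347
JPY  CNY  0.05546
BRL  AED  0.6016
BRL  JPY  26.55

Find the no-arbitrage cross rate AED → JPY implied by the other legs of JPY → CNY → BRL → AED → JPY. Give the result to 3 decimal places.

Known legs of the cycle: 0.05546 × 0.6347 × 0.6016 = 0.0211765979392
For no arbitrage the full-cycle product must be 1, so the missing rate is 1 / 0.0211765979392 ≈ 47.22194.

47.222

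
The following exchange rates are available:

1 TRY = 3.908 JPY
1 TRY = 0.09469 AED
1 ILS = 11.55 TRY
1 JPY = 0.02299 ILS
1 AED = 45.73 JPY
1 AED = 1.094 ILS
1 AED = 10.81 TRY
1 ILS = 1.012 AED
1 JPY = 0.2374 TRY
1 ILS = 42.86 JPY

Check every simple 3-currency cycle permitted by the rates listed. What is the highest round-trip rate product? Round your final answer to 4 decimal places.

ILS→TRY→AED→ILS: 11.55 × 0.09469 × 1.094 = 1.19647
ILS→AED→JPY→ILS: 1.012 × 45.73 × 0.02299 = 1.06395
ILS→TRY→JPY→ILS: 11.55 × 3.908 × 0.02299 = 1.03771
JPY→TRY→AED→JPY: 0.2374 × 0.09469 × 45.73 = 1.02798
Maximum is ILS→TRY→AED→ILS at 1.1965; arbitrage exists.

1.1965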